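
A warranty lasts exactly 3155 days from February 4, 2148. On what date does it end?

+366 (one year; includes Feb 29, 2148) → Feb 4, 2149 (2789 left).
+365 (one year) → Feb 4, 2150 (2424 left).
+365 (one year) → Feb 4, 2151 (2059 left).
+365 (one year) → Feb 4, 2152 (1694 left).
+366 (one year; includes Feb 29, 2152) → Feb 4, 2153 (1328 left).
+365 (one year) → Feb 4, 2154 (963 left).
+365 (one year) → Feb 4, 2155 (598 left).
+365 (one year) → Feb 4, 2156 (233 left).
Feb has 29 days: +26 → Mar 1, 2156 (207 left).
Mar has 31 days: +31 → Apr 1, 2156 (176 left).
Apr has 30 days: +30 → May 1, 2156 (146 left).
May has 31 days: +31 → Jun 1, 2156 (115 left).
Jun has 30 days: +30 → Jul 1, 2156 (85 left).
Jul has 31 days: +31 → Aug 1, 2156 (54 left).
Aug has 31 days: +31 → Sep 1, 2156 (23 left).
+23 → Sep 24, 2156.

September 24, 2156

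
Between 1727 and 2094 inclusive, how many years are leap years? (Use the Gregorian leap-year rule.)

90

Multiples of 4 in [1727,2094]: 92.
Of those, multiples of 100: 3 (not leap unless ÷400).
Multiples of 400: 1.
Leap years = 92 − 3 + 1 = 90.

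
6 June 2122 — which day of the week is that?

Doomsday rule: the anchor day for the 2100s is Sunday. For year 22: 22÷12 = 1 r 10, and 10÷4 = 2, so 1+10+2 = 13.
Sunday + 13 ≡ Saturday — that's 2122's doomsday.
In June the doomsday date is Jun 6.
Jun 6 is the doomsday itself: Saturday.

Saturday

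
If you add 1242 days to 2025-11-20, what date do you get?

+365 (one year) → Nov 20, 2026 (877 left).
+365 (one year) → Nov 20, 2027 (512 left).
+366 (one year; includes Feb 29, 2028) → Nov 20, 2028 (146 left).
Nov has 30 days: +11 → Dec 1, 2028 (135 left).
Dec has 31 days: +31 → Jan 1, 2029 (104 left).
Jan has 31 days: +31 → Feb 1, 2029 (73 left).
Feb has 28 days: +28 → Mar 1, 2029 (45 left).
Mar has 31 days: +31 → Apr 1, 2029 (14 left).
+14 → Apr 15, 2029.

April 15, 2029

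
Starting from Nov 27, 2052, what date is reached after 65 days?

Nov has 30 days: +4 → Dec 1, 2052 (61 left).
Dec has 31 days: +31 → Jan 1, 2053 (30 left).
+30 → Jan 31, 2053.

January 31, 2053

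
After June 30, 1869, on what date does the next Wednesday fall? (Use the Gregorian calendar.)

Jun 30, 1869 is a Wednesday.
From Wednesday to the next Wednesday is 7 days.
Jun 30, 1869 + 7 = Jul 7, 1869.

July 7, 1869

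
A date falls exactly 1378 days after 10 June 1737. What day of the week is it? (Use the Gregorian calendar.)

Sunday

First find the weekday of Jun 10, 1737. Doomsday rule: the anchor day for the 1700s is Sunday. For year 37: 37÷12 = 3 r 1, and 1÷4 = 0, so 3+1+0 = 4.
Sunday + 4 ≡ Thursday — that's 1737's doomsday.
In June the doomsday date is Jun 6.
Jun 10 is 4 days after Jun 6; 4 mod 7 = 4, so Thursday + 4 = Monday.
1378 mod 7 = 6, so 1378 days after a Monday is Monday + 6 = Sunday.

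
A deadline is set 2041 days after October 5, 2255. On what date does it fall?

May 7, 2261

+366 (one year; includes Feb 29, 2256) → Oct 5, 2256 (1675 left).
+365 (one year) → Oct 5, 2257 (1310 left).
+365 (one year) → Oct 5, 2258 (945 left).
+365 (one year) → Oct 5, 2259 (580 left).
+366 (one year; includes Feb 29, 2260) → Oct 5, 2260 (214 left).
Oct has 31 days: +27 → Nov 1, 2260 (187 left).
Nov has 30 days: +30 → Dec 1, 2260 (157 left).
Dec has 31 days: +31 → Jan 1, 2261 (126 left).
Jan has 31 days: +31 → Feb 1, 2261 (95 left).
Feb has 28 days: +28 → Mar 1, 2261 (67 left).
Mar has 31 days: +31 → Apr 1, 2261 (36 left).
Apr has 30 days: +30 → May 1, 2261 (6 left).
+6 → May 7, 2261.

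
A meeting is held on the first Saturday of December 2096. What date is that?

December 1, 2096

December 1, 2096 is a Saturday.
The first Saturday is therefore December 1 (same day).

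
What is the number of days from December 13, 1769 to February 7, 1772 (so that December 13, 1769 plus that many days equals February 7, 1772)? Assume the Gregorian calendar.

786

Dec 13, 1769 → Dec 13, 1770: 365 days.
Dec 13, 1770 → Dec 13, 1771: 365 days.
Dec 13, 1771 → Jan 13, 1772: 31 days (December has 31).
Jan 13, 1772 → Feb 7, 1772: 25 days.
Total: 786 days.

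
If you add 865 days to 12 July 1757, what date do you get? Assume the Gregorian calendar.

November 24, 1759

+365 (one year) → Jul 12, 1758 (500 left).
+365 (one year) → Jul 12, 1759 (135 left).
Jul has 31 days: +20 → Aug 1, 1759 (115 left).
Aug has 31 days: +31 → Sep 1, 1759 (84 left).
Sep has 30 days: +30 → Oct 1, 1759 (54 left).
Oct has 31 days: +31 → Nov 1, 1759 (23 left).
+23 → Nov 24, 1759.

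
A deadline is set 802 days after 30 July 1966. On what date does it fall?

+365 (one year) → Jul 30, 1967 (437 left).
+366 (one year; includes Feb 29, 1968) → Jul 30, 1968 (71 left).
Jul has 31 days: +2 → Aug 1, 1968 (69 left).
Aug has 31 days: +31 → Sep 1, 1968 (38 left).
Sep has 30 days: +30 → Oct 1, 1968 (8 left).
+8 → Oct 9, 1968.

October 9, 1968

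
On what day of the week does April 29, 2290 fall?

Doomsday rule: the anchor day for the 2200s is Friday. For year 90: 90÷12 = 7 r 6, and 6÷4 = 1, so 7+6+1 = 14.
Friday + 14 ≡ Friday — that's 2290's doomsday.
In April the doomsday date is Apr 4.
Apr 29 is 25 days after Apr 4; 25 mod 7 = 4, so Friday + 4 = Tuesday.

Tuesday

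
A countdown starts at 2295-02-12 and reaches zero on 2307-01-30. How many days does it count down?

Feb 12, 2295 → Feb 12, 2296: 365 days.
Feb 12, 2296 → Feb 12, 2297: 366 days (Feb 29, 2296 is in that span).
Feb 12, 2297 → Feb 12, 2298: 365 days.
Feb 12, 2298 → Feb 12, 2299: 365 days.
Feb 12, 2299 → Feb 12, 2300: 365 days.
Feb 12, 2300 → Feb 12, 2301: 365 days.
Feb 12, 2301 → Feb 12, 2302: 365 days.
Feb 12, 2302 → Feb 12, 2303: 365 days.
Feb 12, 2303 → Feb 12, 2304: 365 days.
Feb 12, 2304 → Feb 12, 2305: 366 days (Feb 29, 2304 is in that span).
Feb 12, 2305 → Feb 12, 2306: 365 days.
Feb 12, 2306 → Mar 12, 2306: 28 days (February has 28).
Mar 12, 2306 → Apr 12, 2306: 31 days (March has 31).
Apr 12, 2306 → May 12, 2306: 30 days (April has 30).
May 12, 2306 → Jun 12, 2306: 31 days (May has 31).
Jun 12, 2306 → Jul 12, 2306: 30 days (June has 30).
Jul 12, 2306 → Aug 12, 2306: 31 days (July has 31).
Aug 12, 2306 → Sep 12, 2306: 31 days (August has 31).
Sep 12, 2306 → Oct 12, 2306: 30 days (September has 30).
Oct 12, 2306 → Nov 12, 2306: 31 days (October has 31).
Nov 12, 2306 → Dec 12, 2306: 30 days (November has 30).
Dec 12, 2306 → Jan 12, 2307: 31 days (December has 31).
Jan 12, 2307 → Jan 30, 2307: 18 days.
Total: 4369 days.

4369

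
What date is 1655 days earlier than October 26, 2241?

−365 (one year) → Oct 26, 2240 (1290 left).
−366 (one year; includes Feb 29, 2240) → Oct 26, 2239 (924 left).
−365 (one year) → Oct 26, 2238 (559 left).
−365 (one year) → Oct 26, 2237 (194 left).
−26 → Sep 30, 2237 (end of Sep, 30 days; 168 left).
−30 → Aug 31, 2237 (end of Aug, 31 days; 138 left).
−31 → Jul 31, 2237 (end of Jul, 31 days; 107 left).
−31 → Jun 30, 2237 (end of Jun, 30 days; 76 left).
−30 → May 31, 2237 (end of May, 31 days; 46 left).
−31 → Apr 30, 2237 (end of Apr, 30 days; 15 left).
−15 → Apr 15, 2237.

April 15, 2237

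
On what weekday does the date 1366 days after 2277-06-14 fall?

First find the weekday of Jun 14, 2277. Doomsday rule: the anchor day for the 2200s is Friday. For year 77: 77÷12 = 6 r 5, and 5÷4 = 1, so 6+5+1 = 12.
Friday + 12 ≡ Wednesday — that's 2277's doomsday.
In June the doomsday date is Jun 6.
Jun 14 is 8 days after Jun 6; 8 mod 7 = 1, so Wednesday + 1 = Thursday.
1366 mod 7 = 1, so 1366 days after a Thursday is Thursday + 1 = Friday.

Friday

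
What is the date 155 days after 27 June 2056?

Jun has 30 days: +4 → Jul 1, 2056 (151 left).
Jul has 31 days: +31 → Aug 1, 2056 (120 left).
Aug has 31 days: +31 → Sep 1, 2056 (89 left).
Sep has 30 days: +30 → Oct 1, 2056 (59 left).
Oct has 31 days: +31 → Nov 1, 2056 (28 left).
+28 → Nov 29, 2056.

November 29, 2056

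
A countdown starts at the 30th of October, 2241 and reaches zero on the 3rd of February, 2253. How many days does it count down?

Oct 30, 2241 → Oct 30, 2242: 365 days.
Oct 30, 2242 → Oct 30, 2243: 365 days.
Oct 30, 2243 → Oct 30, 2244: 366 days (Feb 29, 2244 is in that span).
Oct 30, 2244 → Oct 30, 2245: 365 days.
Oct 30, 2245 → Oct 30, 2246: 365 days.
Oct 30, 2246 → Oct 30, 2247: 365 days.
Oct 30, 2247 → Oct 30, 2248: 366 days (Feb 29, 2248 is in that span).
Oct 30, 2248 → Oct 30, 2249: 365 days.
Oct 30, 2249 → Oct 30, 2250: 365 days.
Oct 30, 2250 → Oct 30, 2251: 365 days.
Oct 30, 2251 → Oct 30, 2252: 366 days (Feb 29, 2252 is in that span).
Oct 30, 2252 → Nov 30, 2252: 31 days (October has 31).
Nov 30, 2252 → Dec 30, 2252: 30 days (November has 30).
Dec 30, 2252 → Jan 30, 2253: 31 days (December has 31).
Jan 30, 2253 → Feb 3, 2253: 4 days.
Total: 4114 days.

4114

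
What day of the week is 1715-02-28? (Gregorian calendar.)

Doomsday rule: the anchor day for the 1700s is Sunday. For year 15: 15÷12 = 1 r 3, and 3÷4 = 0, so 1+3+0 = 4.
Sunday + 4 ≡ Thursday — that's 1715's doomsday.
In February the doomsday date is Feb 28 (1715 is not a leap year).
Feb 28 is the doomsday itself: Thursday.

Thursday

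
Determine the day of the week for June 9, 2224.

Wednesday

Doomsday rule: the anchor day for the 2200s is Friday. For year 24: 24÷12 = 2 r 0, and 0÷4 = 0, so 2+0+0 = 2.
Friday + 2 ≡ Sunday — that's 2224's doomsday.
In June the doomsday date is Jun 6.
Jun 9 is 3 days after Jun 6; 3 mod 7 = 3, so Sunday + 3 = Wednesday.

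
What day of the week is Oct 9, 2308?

Friday

Doomsday rule: the anchor day for the 2300s is Wednesday. For year 08: 8÷12 = 0 r 8, and 8÷4 = 2, so 0+8+2 = 10.
Wednesday + 10 ≡ Saturday — that's 2308's doomsday.
In October the doomsday date is Oct 10.
Oct 9 is 1 day before Oct 10; 1 mod 7 = 1, so Saturday − 1 = Friday.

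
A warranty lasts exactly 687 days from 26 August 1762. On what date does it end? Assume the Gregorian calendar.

July 13, 1764

+365 (one year) → Aug 26, 1763 (322 left).
Aug has 31 days: +6 → Sep 1, 1763 (316 left).
Sep has 30 days: +30 → Oct 1, 1763 (286 left).
Oct has 31 days: +31 → Nov 1, 1763 (255 left).
Nov has 30 days: +30 → Dec 1, 1763 (225 left).
Dec has 31 days: +31 → Jan 1, 1764 (194 left).
Jan has 31 days: +31 → Feb 1, 1764 (163 left).
Feb has 29 days: +29 → Mar 1, 1764 (134 left).
Mar has 31 days: +31 → Apr 1, 1764 (103 left).
Apr has 30 days: +30 → May 1, 1764 (73 left).
May has 31 days: +31 → Jun 1, 1764 (42 left).
Jun has 30 days: +30 → Jul 1, 1764 (12 left).
+12 → Jul 13, 1764.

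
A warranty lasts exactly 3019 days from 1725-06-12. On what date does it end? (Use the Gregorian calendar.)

September 17, 1733

+365 (one year) → Jun 12, 1726 (2654 left).
+365 (one year) → Jun 12, 1727 (2289 left).
+366 (one year; includes Feb 29, 1728) → Jun 12, 1728 (1923 left).
+365 (one year) → Jun 12, 1729 (1558 left).
+365 (one year) → Jun 12, 1730 (1193 left).
+365 (one year) → Jun 12, 1731 (828 left).
+366 (one year; includes Feb 29, 1732) → Jun 12, 1732 (462 left).
+365 (one year) → Jun 12, 1733 (97 left).
Jun has 30 days: +19 → Jul 1, 1733 (78 left).
Jul has 31 days: +31 → Aug 1, 1733 (47 left).
Aug has 31 days: +31 → Sep 1, 1733 (16 left).
+16 → Sep 17, 1733.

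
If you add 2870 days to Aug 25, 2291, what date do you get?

July 4, 2299

+366 (one year; includes Feb 29, 2292) → Aug 25, 2292 (2504 left).
+365 (one year) → Aug 25, 2293 (2139 left).
+365 (one year) → Aug 25, 2294 (1774 left).
+365 (one year) → Aug 25, 2295 (1409 left).
+366 (one year; includes Feb 29, 2296) → Aug 25, 2296 (1043 left).
+365 (one year) → Aug 25, 2297 (678 left).
+365 (one year) → Aug 25, 2298 (313 left).
Aug has 31 days: +7 → Sep 1, 2298 (306 left).
Sep has 30 days: +30 → Oct 1, 2298 (276 left).
Oct has 31 days: +31 → Nov 1, 2298 (245 left).
Nov has 30 days: +30 → Dec 1, 2298 (215 left).
Dec has 31 days: +31 → Jan 1, 2299 (184 left).
Jan has 31 days: +31 → Feb 1, 2299 (153 left).
Feb has 28 days: +28 → Mar 1, 2299 (125 left).
Mar has 31 days: +31 → Apr 1, 2299 (94 left).
Apr has 30 days: +30 → May 1, 2299 (64 left).
May has 31 days: +31 → Jun 1, 2299 (33 left).
Jun has 30 days: +30 → Jul 1, 2299 (3 left).
+3 → Jul 4, 2299.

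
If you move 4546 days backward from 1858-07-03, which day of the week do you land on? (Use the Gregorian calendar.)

First find the weekday of Jul 3, 1858. Doomsday rule: the anchor day for the 1800s is Friday. For year 58: 58÷12 = 4 r 10, and 10÷4 = 2, so 4+10+2 = 16.
Friday + 16 ≡ Sunday — that's 1858's doomsday.
In July the doomsday date is Jul 11.
Jul 3 is 8 days before Jul 11; 8 mod 7 = 1, so Sunday − 1 = Saturday.
4546 mod 7 = 3, so 4546 days before a Saturday is Saturday − 3 = Wednesday.

Wednesday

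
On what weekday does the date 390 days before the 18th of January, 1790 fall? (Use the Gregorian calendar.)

Jan 18, 1790 is a Monday.
390 mod 7 = 5, so 390 days before a Monday is Monday − 5 = Wednesday.

Wednesday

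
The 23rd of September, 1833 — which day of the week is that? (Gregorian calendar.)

Monday

Doomsday rule: the anchor day for the 1800s is Friday. For year 33: 33÷12 = 2 r 9, and 9÷4 = 2, so 2+9+2 = 13.
Friday + 13 ≡ Thursday — that's 1833's doomsday.
In September the doomsday date is Sep 5.
Sep 23 is 18 days after Sep 5; 18 mod 7 = 4, so Thursday + 4 = Monday.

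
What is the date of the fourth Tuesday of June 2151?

June 1, 2151 is a Tuesday.
The first Tuesday is therefore June 1 (same day).
The fourth Tuesday is 1 + 3×7 = June 22.

June 22, 2151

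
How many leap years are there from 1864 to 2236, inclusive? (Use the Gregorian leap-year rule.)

91

Multiples of 4 in [1864,2236]: 94.
Of those, multiples of 100: 4 (not leap unless ÷400).
Multiples of 400: 1.
Leap years = 94 − 4 + 1 = 91.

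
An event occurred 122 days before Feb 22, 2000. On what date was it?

−22 → Jan 31, 2000 (end of Jan, 31 days; 100 left).
−31 → Dec 31, 1999 (end of Dec, 31 days; 69 left).
−31 → Nov 30, 1999 (end of Nov, 30 days; 38 left).
−30 → Oct 31, 1999 (end of Oct, 31 days; 8 left).
−8 → Oct 23, 1999.

October 23, 1999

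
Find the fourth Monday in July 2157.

July 1, 2157 is a Friday.
The first Monday is therefore July 4 (3 days later).
The fourth Monday is 4 + 3×7 = July 25.

July 25, 2157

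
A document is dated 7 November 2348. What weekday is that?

Doomsday rule: the anchor day for the 2300s is Wednesday. For year 48: 48÷12 = 4 r 0, and 0÷4 = 0, so 4+0+0 = 4.
Wednesday + 4 ≡ Sunday — that's 2348's doomsday.
In November the doomsday date is Nov 7.
Nov 7 is the doomsday itself: Sunday.

Sunday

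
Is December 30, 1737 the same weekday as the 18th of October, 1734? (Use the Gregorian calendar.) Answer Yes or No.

Yes

From Oct 18, 1734 to Dec 30, 1737 is 1169 days.
1169 mod 7 = 0, so they are the same weekday.
(Oct 18, 1734 is a Monday; Dec 30, 1737 is a Monday.)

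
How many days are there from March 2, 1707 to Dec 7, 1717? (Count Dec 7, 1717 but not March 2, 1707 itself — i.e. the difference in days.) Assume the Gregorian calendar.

3933

Mar 2, 1707 → Mar 2, 1708: 366 days (Feb 29, 1708 is in that span).
Mar 2, 1708 → Mar 2, 1709: 365 days.
Mar 2, 1709 → Mar 2, 1710: 365 days.
Mar 2, 1710 → Mar 2, 1711: 365 days.
Mar 2, 1711 → Mar 2, 1712: 366 days (Feb 29, 1712 is in that span).
Mar 2, 1712 → Mar 2, 1713: 365 days.
Mar 2, 1713 → Mar 2, 1714: 365 days.
Mar 2, 1714 → Mar 2, 1715: 365 days.
Mar 2, 1715 → Mar 2, 1716: 366 days (Feb 29, 1716 is in that span).
Mar 2, 1716 → Mar 2, 1717: 365 days.
Mar 2, 1717 → Apr 2, 1717: 31 days (March has 31).
Apr 2, 1717 → May 2, 1717: 30 days (April has 30).
May 2, 1717 → Jun 2, 1717: 31 days (May has 31).
Jun 2, 1717 → Jul 2, 1717: 30 days (June has 30).
Jul 2, 1717 → Aug 2, 1717: 31 days (July has 31).
Aug 2, 1717 → Sep 2, 1717: 31 days (August has 31).
Sep 2, 1717 → Oct 2, 1717: 30 days (September has 30).
Oct 2, 1717 → Nov 2, 1717: 31 days (October has 31).
Nov 2, 1717 → Dec 2, 1717: 30 days (November has 30).
Dec 2, 1717 → Dec 7, 1717: 5 days.
Total: 3933 days.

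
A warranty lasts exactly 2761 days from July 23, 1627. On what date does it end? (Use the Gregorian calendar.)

+366 (one year; includes Feb 29, 1628) → Jul 23, 1628 (2395 left).
+365 (one year) → Jul 23, 1629 (2030 left).
+365 (one year) → Jul 23, 1630 (1665 left).
+365 (one year) → Jul 23, 1631 (1300 left).
+366 (one year; includes Feb 29, 1632) → Jul 23, 1632 (934 left).
+365 (one year) → Jul 23, 1633 (569 left).
+365 (one year) → Jul 23, 1634 (204 left).
Jul has 31 days: +9 → Aug 1, 1634 (195 left).
Aug has 31 days: +31 → Sep 1, 1634 (164 left).
Sep has 30 days: +30 → Oct 1, 1634 (134 left).
Oct has 31 days: +31 → Nov 1, 1634 (103 left).
Nov has 30 days: +30 → Dec 1, 1634 (73 left).
Dec has 31 days: +31 → Jan 1, 1635 (42 left).
Jan has 31 days: +31 → Feb 1, 1635 (11 left).
+11 → Feb 12, 1635.

February 12, 1635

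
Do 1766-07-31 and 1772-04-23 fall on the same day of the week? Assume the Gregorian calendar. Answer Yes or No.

From Jul 31, 1766 to Apr 23, 1772 is 2093 days.
2093 mod 7 = 0, so they are the same weekday.
(Jul 31, 1766 is a Thursday; Apr 23, 1772 is a Thursday.)

Yes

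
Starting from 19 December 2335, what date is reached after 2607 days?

February 7, 2343

+366 (one year; includes Feb 29, 2336) → Dec 19, 2336 (2241 left).
+365 (one year) → Dec 19, 2337 (1876 left).
+365 (one year) → Dec 19, 2338 (1511 left).
+365 (one year) → Dec 19, 2339 (1146 left).
+366 (one year; includes Feb 29, 2340) → Dec 19, 2340 (780 left).
+365 (one year) → Dec 19, 2341 (415 left).
+365 (one year) → Dec 19, 2342 (50 left).
Dec has 31 days: +13 → Jan 1, 2343 (37 left).
Jan has 31 days: +31 → Feb 1, 2343 (6 left).
+6 → Feb 7, 2343.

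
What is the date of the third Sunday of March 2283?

March 1, 2283 is a Thursday.
The first Sunday is therefore March 4 (3 days later).
The third Sunday is 4 + 2×7 = March 18.

March 18, 2283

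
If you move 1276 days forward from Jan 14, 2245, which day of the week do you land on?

First find the weekday of Jan 14, 2245. Doomsday rule: the anchor day for the 2200s is Friday. For year 45: 45÷12 = 3 r 9, and 9÷4 = 2, so 3+9+2 = 14.
Friday + 14 ≡ Friday — that's 2245's doomsday.
In January the doomsday date is Jan 3 (2245 is not a leap year).
Jan 14 is 11 days after Jan 3; 11 mod 7 = 4, so Friday + 4 = Tuesday.
1276 mod 7 = 2, so 1276 days after a Tuesday is Tuesday + 2 = Thursday.

Thursday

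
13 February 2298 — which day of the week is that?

Doomsday rule: the anchor day for the 2200s is Friday. For year 98: 98÷12 = 8 r 2, and 2÷4 = 0, so 8+2+0 = 10.
Friday + 10 ≡ Monday — that's 2298's doomsday.
In February the doomsday date is Feb 28 (2298 is not a leap year).
Feb 13 is 15 days before Feb 28; 15 mod 7 = 1, so Monday − 1 = Sunday.

Sunday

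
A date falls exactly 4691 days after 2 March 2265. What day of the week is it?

Friday

First find the weekday of Mar 2, 2265. Doomsday rule: the anchor day for the 2200s is Friday. For year 65: 65÷12 = 5 r 5, and 5÷4 = 1, so 5+5+1 = 11.
Friday + 11 ≡ Tuesday — that's 2265's doomsday.
In March the doomsday date is Mar 14.
Mar 2 is 12 days before Mar 14; 12 mod 7 = 5, so Tuesday − 5 = Thursday.
4691 mod 7 = 1, so 4691 days after a Thursday is Thursday + 1 = Friday.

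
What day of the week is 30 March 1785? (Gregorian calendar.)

Doomsday rule: the anchor day for the 1700s is Sunday. For year 85: 85÷12 = 7 r 1, and 1÷4 = 0, so 7+1+0 = 8.
Sunday + 8 ≡ Monday — that's 1785's doomsday.
In March the doomsday date is Mar 14.
Mar 30 is 16 days after Mar 14; 16 mod 7 = 2, so Monday + 2 = Wednesday.

Wednesday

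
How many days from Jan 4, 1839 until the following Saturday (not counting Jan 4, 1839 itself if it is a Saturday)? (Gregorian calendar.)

Jan 4, 1839 is a Friday.
From Friday to the next Saturday is 1 day.

1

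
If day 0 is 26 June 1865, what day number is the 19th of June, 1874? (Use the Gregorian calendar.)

Jun 26, 1865 → Jun 26, 1866: 365 days.
Jun 26, 1866 → Jun 26, 1867: 365 days.
Jun 26, 1867 → Jun 26, 1868: 366 days (Feb 29, 1868 is in that span).
Jun 26, 1868 → Jun 26, 1869: 365 days.
Jun 26, 1869 → Jun 26, 1870: 365 days.
Jun 26, 1870 → Jun 26, 1871: 365 days.
Jun 26, 1871 → Jun 26, 1872: 366 days (Feb 29, 1872 is in that span).
Jun 26, 1872 → Jun 26, 1873: 365 days.
Jun 26, 1873 → Jul 26, 1873: 30 days (June has 30).
Jul 26, 1873 → Aug 26, 1873: 31 days (July has 31).
Aug 26, 1873 → Sep 26, 1873: 31 days (August has 31).
Sep 26, 1873 → Oct 26, 1873: 30 days (September has 30).
Oct 26, 1873 → Nov 26, 1873: 31 days (October has 31).
Nov 26, 1873 → Dec 26, 1873: 30 days (November has 30).
Dec 26, 1873 → Jan 26, 1874: 31 days (December has 31).
Jan 26, 1874 → Feb 26, 1874: 31 days (January has 31).
Feb 26, 1874 → Mar 26, 1874: 28 days (February has 28).
Mar 26, 1874 → Apr 26, 1874: 31 days (March has 31).
Apr 26, 1874 → May 26, 1874: 30 days (April has 30).
May 26, 1874 → Jun 19, 1874: 24 days.
Total: 3280 days.

3280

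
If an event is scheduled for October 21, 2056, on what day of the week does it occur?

Saturday

Doomsday rule: the anchor day for the 2000s is Tuesday. For year 56: 56÷12 = 4 r 8, and 8÷4 = 2, so 4+8+2 = 14.
Tuesday + 14 ≡ Tuesday — that's 2056's doomsday.
In October the doomsday date is Oct 10.
Oct 21 is 11 days after Oct 10; 11 mod 7 = 4, so Tuesday + 4 = Saturday.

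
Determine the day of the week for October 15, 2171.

Doomsday rule: the anchor day for the 2100s is Sunday. For year 71: 71÷12 = 5 r 11, and 11÷4 = 2, so 5+11+2 = 18.
Sunday + 18 ≡ Thursday — that's 2171's doomsday.
In October the doomsday date is Oct 10.
Oct 15 is 5 days after Oct 10; 5 mod 7 = 5, so Thursday + 5 = Tuesday.

Tuesday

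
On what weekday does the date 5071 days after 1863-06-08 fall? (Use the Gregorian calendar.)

Thursday

First find the weekday of Jun 8, 1863. Doomsday rule: the anchor day for the 1800s is Friday. For year 63: 63÷12 = 5 r 3, and 3÷4 = 0, so 5+3+0 = 8.
Friday + 8 ≡ Saturday — that's 1863's doomsday.
In June the doomsday date is Jun 6.
Jun 8 is 2 days after Jun 6; 2 mod 7 = 2, so Saturday + 2 = Monday.
5071 mod 7 = 3, so 5071 days after a Monday is Monday + 3 = Thursday.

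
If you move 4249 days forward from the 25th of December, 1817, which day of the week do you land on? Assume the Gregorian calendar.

Dec 25, 1817 is a Thursday.
4249 mod 7 = 0, so 4249 days after a Thursday is Thursday + 0 = Thursday.

Thursday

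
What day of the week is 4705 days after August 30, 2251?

Aug 30, 2251 is a Saturday.
4705 mod 7 = 1, so 4705 days after a Saturday is Saturday + 1 = Sunday.

Sunday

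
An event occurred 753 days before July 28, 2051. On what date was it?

−365 (one year) → Jul 28, 2050 (388 left).
−28 → Jun 30, 2050 (end of Jun, 30 days; 360 left).
−30 → May 31, 2050 (end of May, 31 days; 330 left).
−31 → Apr 30, 2050 (end of Apr, 30 days; 299 left).
−30 → Mar 31, 2050 (end of Mar, 31 days; 269 left).
−31 → Feb 28, 2050 (end of Feb, 28 days; 238 left).
−28 → Jan 31, 2050 (end of Jan, 31 days; 210 left).
−31 → Dec 31, 2049 (end of Dec, 31 days; 179 left).
−31 → Nov 30, 2049 (end of Nov, 30 days; 148 left).
−30 → Oct 31, 2049 (end of Oct, 31 days; 118 left).
−31 → Sep 30, 2049 (end of Sep, 30 days; 87 left).
−30 → Aug 31, 2049 (end of Aug, 31 days; 57 left).
−31 → Jul 31, 2049 (end of Jul, 31 days; 26 left).
−26 → Jul 5, 2049.

July 5, 2049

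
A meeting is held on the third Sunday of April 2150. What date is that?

April 1, 2150 is a Wednesday.
The first Sunday is therefore April 5 (4 days later).
The third Sunday is 5 + 2×7 = April 19.

April 19, 2150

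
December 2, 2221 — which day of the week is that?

Sunday

Doomsday rule: the anchor day for the 2200s is Friday. For year 21: 21÷12 = 1 r 9, and 9÷4 = 2, so 1+9+2 = 12.
Friday + 12 ≡ Wednesday — that's 2221's doomsday.
In December the doomsday date is Dec 12.
Dec 2 is 10 days before Dec 12; 10 mod 7 = 3, so Wednesday − 3 = Sunday.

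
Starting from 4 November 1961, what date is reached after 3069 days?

March 31, 1970

+365 (one year) → Nov 4, 1962 (2704 left).
+365 (one year) → Nov 4, 1963 (2339 left).
+366 (one year; includes Feb 29, 1964) → Nov 4, 1964 (1973 left).
+365 (one year) → Nov 4, 1965 (1608 left).
+365 (one year) → Nov 4, 1966 (1243 left).
+365 (one year) → Nov 4, 1967 (878 left).
+366 (one year; includes Feb 29, 1968) → Nov 4, 1968 (512 left).
+365 (one year) → Nov 4, 1969 (147 left).
Nov has 30 days: +27 → Dec 1, 1969 (120 left).
Dec has 31 days: +31 → Jan 1, 1970 (89 left).
Jan has 31 days: +31 → Feb 1, 1970 (58 left).
Feb has 28 days: +28 → Mar 1, 1970 (30 left).
+30 → Mar 31, 1970.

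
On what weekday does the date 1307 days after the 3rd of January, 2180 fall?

First find the weekday of Jan 3, 2180. Doomsday rule: the anchor day for the 2100s is Sunday. For year 80: 80÷12 = 6 r 8, and 8÷4 = 2, so 6+8+2 = 16.
Sunday + 16 ≡ Tuesday — that's 2180's doomsday.
In January the doomsday date is Jan 4 (2180 is a leap year (divisible by 4)).
Jan 3 is 1 day before Jan 4; 1 mod 7 = 1, so Tuesday − 1 = Monday.
1307 mod 7 = 5, so 1307 days after a Monday is Monday + 5 = Saturday.

Saturday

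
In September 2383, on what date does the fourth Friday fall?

September 1, 2383 is a Thursday.
The first Friday is therefore September 2 (1 days later).
The fourth Friday is 2 + 3×7 = September 23.

September 23, 2383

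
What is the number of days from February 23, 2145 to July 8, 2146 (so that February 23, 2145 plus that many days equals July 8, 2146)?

500

Feb 23, 2145 → Feb 23, 2146: 365 days.
Feb 23, 2146 → Mar 23, 2146: 28 days (February has 28).
Mar 23, 2146 → Apr 23, 2146: 31 days (March has 31).
Apr 23, 2146 → May 23, 2146: 30 days (April has 30).
May 23, 2146 → Jun 23, 2146: 31 days (May has 31).
Jun 23, 2146 → Jul 8, 2146: 15 days.
Total: 500 days.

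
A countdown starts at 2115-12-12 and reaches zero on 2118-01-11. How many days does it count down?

761

Dec 12, 2115 → Dec 12, 2116: 366 days (Feb 29, 2116 is in that span).
Dec 12, 2116 → Jan 12, 2117: 31 days (December has 31).
Jan 12, 2117 → Feb 12, 2117: 31 days (January has 31).
Feb 12, 2117 → Mar 12, 2117: 28 days (February has 28).
Mar 12, 2117 → Apr 12, 2117: 31 days (March has 31).
Apr 12, 2117 → May 12, 2117: 30 days (April has 30).
May 12, 2117 → Jun 12, 2117: 31 days (May has 31).
Jun 12, 2117 → Jul 12, 2117: 30 days (June has 30).
Jul 12, 2117 → Aug 12, 2117: 31 days (July has 31).
Aug 12, 2117 → Sep 12, 2117: 31 days (August has 31).
Sep 12, 2117 → Oct 12, 2117: 30 days (September has 30).
Oct 12, 2117 → Nov 12, 2117: 31 days (October has 31).
Nov 12, 2117 → Dec 12, 2117: 30 days (November has 30).
Dec 12, 2117 → Jan 11, 2118: 30 days.
Total: 761 days.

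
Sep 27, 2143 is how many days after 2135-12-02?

2856

Dec 2, 2135 → Dec 2, 2136: 366 days (Feb 29, 2136 is in that span).
Dec 2, 2136 → Dec 2, 2137: 365 days.
Dec 2, 2137 → Dec 2, 2138: 365 days.
Dec 2, 2138 → Dec 2, 2139: 365 days.
Dec 2, 2139 → Dec 2, 2140: 366 days (Feb 29, 2140 is in that span).
Dec 2, 2140 → Dec 2, 2141: 365 days.
Dec 2, 2141 → Dec 2, 2142: 365 days.
Dec 2, 2142 → Jan 2, 2143: 31 days (December has 31).
Jan 2, 2143 → Feb 2, 2143: 31 days (January has 31).
Feb 2, 2143 → Mar 2, 2143: 28 days (February has 28).
Mar 2, 2143 → Apr 2, 2143: 31 days (March has 31).
Apr 2, 2143 → May 2, 2143: 30 days (April has 30).
May 2, 2143 → Jun 2, 2143: 31 days (May has 31).
Jun 2, 2143 → Jul 2, 2143: 30 days (June has 30).
Jul 2, 2143 → Aug 2, 2143: 31 days (July has 31).
Aug 2, 2143 → Sep 2, 2143: 31 days (August has 31).
Sep 2, 2143 → Sep 27, 2143: 25 days.
Total: 2856 days.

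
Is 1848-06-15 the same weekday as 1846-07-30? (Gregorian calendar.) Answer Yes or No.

Yes

From Jul 30, 1846 to Jun 15, 1848 is 686 days.
686 mod 7 = 0, so they are the same weekday.
(Jul 30, 1846 is a Thursday; Jun 15, 1848 is a Thursday.)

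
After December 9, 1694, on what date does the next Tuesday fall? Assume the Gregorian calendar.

Dec 9, 1694 is a Thursday.
From Thursday to the next Tuesday is 5 days.
Dec 9, 1694 + 5 = Dec 14, 1694.

December 14, 1694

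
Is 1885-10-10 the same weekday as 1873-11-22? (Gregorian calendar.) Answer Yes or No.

From Nov 22, 1873 to Oct 10, 1885 is 4340 days.
4340 mod 7 = 0, so they are the same weekday.
(Nov 22, 1873 is a Saturday; Oct 10, 1885 is a Saturday.)

Yes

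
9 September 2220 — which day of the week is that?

Doomsday rule: the anchor day for the 2200s is Friday. For year 20: 20÷12 = 1 r 8, and 8÷4 = 2, so 1+8+2 = 11.
Friday + 11 ≡ Tuesday — that's 2220's doomsday.
In September the doomsday date is Sep 5.
Sep 9 is 4 days after Sep 5; 4 mod 7 = 4, so Tuesday + 4 = Saturday.

Saturday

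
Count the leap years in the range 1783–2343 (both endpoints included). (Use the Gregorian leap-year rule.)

135

Multiples of 4 in [1783,2343]: 140.
Of those, multiples of 100: 6 (not leap unless ÷400).
Multiples of 400: 1.
Leap years = 140 − 6 + 1 = 135.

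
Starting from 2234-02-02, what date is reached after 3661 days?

February 11, 2244

+365 (one year) → Feb 2, 2235 (3296 left).
+365 (one year) → Feb 2, 2236 (2931 left).
+366 (one year; includes Feb 29, 2236) → Feb 2, 2237 (2565 left).
+365 (one year) → Feb 2, 2238 (2200 left).
+365 (one year) → Feb 2, 2239 (1835 left).
+365 (one year) → Feb 2, 2240 (1470 left).
+366 (one year; includes Feb 29, 2240) → Feb 2, 2241 (1104 left).
+365 (one year) → Feb 2, 2242 (739 left).
+365 (one year) → Feb 2, 2243 (374 left).
Feb has 28 days: +27 → Mar 1, 2243 (347 left).
Mar has 31 days: +31 → Apr 1, 2243 (316 left).
Apr has 30 days: +30 → May 1, 2243 (286 left).
May has 31 days: +31 → Jun 1, 2243 (255 left).
Jun has 30 days: +30 → Jul 1, 2243 (225 left).
Jul has 31 days: +31 → Aug 1, 2243 (194 left).
Aug has 31 days: +31 → Sep 1, 2243 (163 left).
Sep has 30 days: +30 → Oct 1, 2243 (133 left).
Oct has 31 days: +31 → Nov 1, 2243 (102 left).
Nov has 30 days: +30 → Dec 1, 2243 (72 left).
Dec has 31 days: +31 → Jan 1, 2244 (41 left).
Jan has 31 days: +31 → Feb 1, 2244 (10 left).
+10 → Feb 11, 2244.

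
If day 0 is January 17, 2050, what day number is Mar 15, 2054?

1518

Jan 17, 2050 → Jan 17, 2051: 365 days.
Jan 17, 2051 → Jan 17, 2052: 365 days.
Jan 17, 2052 → Jan 17, 2053: 366 days (Feb 29, 2052 is in that span).
Jan 17, 2053 → Jan 17, 2054: 365 days.
Jan 17, 2054 → Feb 17, 2054: 31 days (January has 31).
Feb 17, 2054 → Mar 15, 2054: 26 days.
Total: 1518 days.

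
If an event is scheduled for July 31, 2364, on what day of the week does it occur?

Doomsday rule: the anchor day for the 2300s is Wednesday. For year 64: 64÷12 = 5 r 4, and 4÷4 = 1, so 5+4+1 = 10.
Wednesday + 10 ≡ Saturday — that's 2364's doomsday.
In July the doomsday date is Jul 11.
Jul 31 is 20 days after Jul 11; 20 mod 7 = 6, so Saturday + 6 = Friday.

Friday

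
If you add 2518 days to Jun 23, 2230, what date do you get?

+365 (one year) → Jun 23, 2231 (2153 left).
+366 (one year; includes Feb 29, 2232) → Jun 23, 2232 (1787 left).
+365 (one year) → Jun 23, 2233 (1422 left).
+365 (one year) → Jun 23, 2234 (1057 left).
+365 (one year) → Jun 23, 2235 (692 left).
+366 (one year; includes Feb 29, 2236) → Jun 23, 2236 (326 left).
Jun has 30 days: +8 → Jul 1, 2236 (318 left).
Jul has 31 days: +31 → Aug 1, 2236 (287 left).
Aug has 31 days: +31 → Sep 1, 2236 (256 left).
Sep has 30 days: +30 → Oct 1, 2236 (226 left).
Oct has 31 days: +31 → Nov 1, 2236 (195 left).
Nov has 30 days: +30 → Dec 1, 2236 (165 left).
Dec has 31 days: +31 → Jan 1, 2237 (134 left).
Jan has 31 days: +31 → Feb 1, 2237 (103 left).
Feb has 28 days: +28 → Mar 1, 2237 (75 left).
Mar has 31 days: +31 → Apr 1, 2237 (44 left).
Apr has 30 days: +30 → May 1, 2237 (14 left).
+14 → May 15, 2237.

May 15, 2237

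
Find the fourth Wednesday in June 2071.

June 24, 2071

June 1, 2071 is a Monday.
The first Wednesday is therefore June 3 (2 days later).
The fourth Wednesday is 3 + 3×7 = June 24.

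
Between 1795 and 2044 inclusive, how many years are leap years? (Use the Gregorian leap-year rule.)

61

Multiples of 4 in [1795,2044]: 63.
Of those, multiples of 100: 3 (not leap unless ÷400).
Multiples of 400: 1.
Leap years = 63 − 3 + 1 = 61.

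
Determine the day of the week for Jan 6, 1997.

Monday

Doomsday rule: the anchor day for the 1900s is Wednesday. For year 97: 97÷12 = 8 r 1, and 1÷4 = 0, so 8+1+0 = 9.
Wednesday + 9 ≡ Friday — that's 1997's doomsday.
In January the doomsday date is Jan 3 (1997 is not a leap year).
Jan 6 is 3 days after Jan 3; 3 mod 7 = 3, so Friday + 3 = Monday.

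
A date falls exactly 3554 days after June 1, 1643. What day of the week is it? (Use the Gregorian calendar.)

Jun 1, 1643 is a Monday.
3554 mod 7 = 5, so 3554 days after a Monday is Monday + 5 = Saturday.

Saturday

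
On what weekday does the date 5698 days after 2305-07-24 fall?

Monday

First find the weekday of Jul 24, 2305. Doomsday rule: the anchor day for the 2300s is Wednesday. For year 05: 5÷12 = 0 r 5, and 5÷4 = 1, so 0+5+1 = 6.
Wednesday + 6 ≡ Tuesday — that's 2305's doomsday.
In July the doomsday date is Jul 11.
Jul 24 is 13 days after Jul 11; 13 mod 7 = 6, so Tuesday + 6 = Monday.
5698 mod 7 = 0, so 5698 days after a Monday is Monday + 0 = Monday.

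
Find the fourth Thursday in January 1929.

January 1, 1929 is a Tuesday.
The first Thursday is therefore January 3 (2 days later).
The fourth Thursday is 3 + 3×7 = January 24.

January 24, 1929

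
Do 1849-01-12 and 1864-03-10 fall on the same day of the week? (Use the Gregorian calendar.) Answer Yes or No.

No

From Jan 12, 1849 to Mar 10, 1864 is 5536 days.
5536 mod 7 = 6, so they are different weekdays.
(Jan 12, 1849 is a Friday; Mar 10, 1864 is a Thursday.)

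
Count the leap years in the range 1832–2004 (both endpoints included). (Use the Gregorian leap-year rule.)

43

Multiples of 4 in [1832,2004]: 44.
Of those, multiples of 100: 2 (not leap unless ÷400).
Multiples of 400: 1.
Leap years = 44 − 2 + 1 = 43.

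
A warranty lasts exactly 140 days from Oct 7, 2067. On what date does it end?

Oct has 31 days: +25 → Nov 1, 2067 (115 left).
Nov has 30 days: +30 → Dec 1, 2067 (85 left).
Dec has 31 days: +31 → Jan 1, 2068 (54 left).
Jan has 31 days: +31 → Feb 1, 2068 (23 left).
+23 → Feb 24, 2068.

February 24, 2068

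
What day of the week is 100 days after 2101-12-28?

First find the weekday of Dec 28, 2101. Doomsday rule: the anchor day for the 2100s is Sunday. For year 01: 1÷12 = 0 r 1, and 1÷4 = 0, so 0+1+0 = 1.
Sunday + 1 ≡ Monday — that's 2101's doomsday.
In December the doomsday date is Dec 12.
Dec 28 is 16 days after Dec 12; 16 mod 7 = 2, so Monday + 2 = Wednesday.
100 mod 7 = 2, so 100 days after a Wednesday is Wednesday + 2 = Friday.

Friday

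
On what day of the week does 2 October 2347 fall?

Doomsday rule: the anchor day for the 2300s is Wednesday. For year 47: 47÷12 = 3 r 11, and 11÷4 = 2, so 3+11+2 = 16.
Wednesday + 16 ≡ Friday — that's 2347's doomsday.
In October the doomsday date is Oct 10.
Oct 2 is 8 days before Oct 10; 8 mod 7 = 1, so Friday − 1 = Thursday.

Thursday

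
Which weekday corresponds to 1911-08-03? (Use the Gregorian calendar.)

Thursday

January 1, 1911 is a Sunday.
Jan 1, 1911 → Feb 1, 1911: 31 days (January has 31).
Feb 1, 1911 → Mar 1, 1911: 28 days (February has 28).
Mar 1, 1911 → Apr 1, 1911: 31 days (March has 31).
Apr 1, 1911 → May 1, 1911: 30 days (April has 30).
May 1, 1911 → Jun 1, 1911: 31 days (May has 31).
Jun 1, 1911 → Jul 1, 1911: 30 days (June has 30).
Jul 1, 1911 → Aug 1, 1911: 31 days (July has 31).
Aug 1, 1911 → Aug 3, 1911: 2 days.
Total: 214 days.
214 mod 7 = 4, so Sunday + 4 = Thursday.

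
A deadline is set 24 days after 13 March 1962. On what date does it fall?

Mar has 31 days: +19 → Apr 1, 1962 (5 left).
+5 → Apr 6, 1962.

April 6, 1962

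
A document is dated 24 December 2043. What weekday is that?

Doomsday rule: the anchor day for the 2000s is Tuesday. For year 43: 43÷12 = 3 r 7, and 7÷4 = 1, so 3+7+1 = 11.
Tuesday + 11 ≡ Saturday — that's 2043's doomsday.
In December the doomsday date is Dec 12.
Dec 24 is 12 days after Dec 12; 12 mod 7 = 5, so Saturday + 5 = Thursday.

Thursday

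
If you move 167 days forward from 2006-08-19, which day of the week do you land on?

Friday

First find the weekday of Aug 19, 2006. Doomsday rule: the anchor day for the 2000s is Tuesday. For year 06: 6÷12 = 0 r 6, and 6÷4 = 1, so 0+6+1 = 7.
Tuesday + 7 ≡ Tuesday — that's 2006's doomsday.
In August the doomsday date is Aug 8.
Aug 19 is 11 days after Aug 8; 11 mod 7 = 4, so Tuesday + 4 = Saturday.
167 mod 7 = 6, so 167 days after a Saturday is Saturday + 6 = Friday.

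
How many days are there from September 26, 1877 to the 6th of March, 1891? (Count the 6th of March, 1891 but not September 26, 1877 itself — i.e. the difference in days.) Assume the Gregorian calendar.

4909

Sep 26, 1877 → Sep 26, 1878: 365 days.
Sep 26, 1878 → Sep 26, 1879: 365 days.
Sep 26, 1879 → Sep 26, 1880: 366 days (Feb 29, 1880 is in that span).
Sep 26, 1880 → Sep 26, 1881: 365 days.
Sep 26, 1881 → Sep 26, 1882: 365 days.
Sep 26, 1882 → Sep 26, 1883: 365 days.
Sep 26, 1883 → Sep 26, 1884: 366 days (Feb 29, 1884 is in that span).
Sep 26, 1884 → Sep 26, 1885: 365 days.
Sep 26, 1885 → Sep 26, 1886: 365 days.
Sep 26, 1886 → Sep 26, 1887: 365 days.
Sep 26, 1887 → Sep 26, 1888: 366 days (Feb 29, 1888 is in that span).
Sep 26, 1888 → Sep 26, 1889: 365 days.
Sep 26, 1889 → Sep 26, 1890: 365 days.
Sep 26, 1890 → Oct 26, 1890: 30 days (September has 30).
Oct 26, 1890 → Nov 26, 1890: 31 days (October has 31).
Nov 26, 1890 → Dec 26, 1890: 30 days (November has 30).
Dec 26, 1890 → Jan 26, 1891: 31 days (December has 31).
Jan 26, 1891 → Feb 26, 1891: 31 days (January has 31).
Feb 26, 1891 → Mar 6, 1891: 8 days.
Total: 4909 days.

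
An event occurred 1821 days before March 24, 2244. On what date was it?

March 30, 2239

−366 (one year; includes Feb 29, 2244) → Mar 24, 2243 (1455 left).
−365 (one year) → Mar 24, 2242 (1090 left).
−365 (one year) → Mar 24, 2241 (725 left).
−365 (one year) → Mar 24, 2240 (360 left).
−24 → Feb 29, 2240 (end of Feb, 29 days; 336 left).
−29 → Jan 31, 2240 (end of Jan, 31 days; 307 left).
−31 → Dec 31, 2239 (end of Dec, 31 days; 276 left).
−31 → Nov 30, 2239 (end of Nov, 30 days; 245 left).
−30 → Oct 31, 2239 (end of Oct, 31 days; 215 left).
−31 → Sep 30, 2239 (end of Sep, 30 days; 184 left).
−30 → Aug 31, 2239 (end of Aug, 31 days; 154 left).
−31 → Jul 31, 2239 (end of Jul, 31 days; 123 left).
−31 → Jun 30, 2239 (end of Jun, 30 days; 92 left).
−30 → May 31, 2239 (end of May, 31 days; 62 left).
−31 → Apr 30, 2239 (end of Apr, 30 days; 31 left).
−30 → Mar 31, 2239 (end of Mar, 31 days; 1 left).
−1 → Mar 30, 2239.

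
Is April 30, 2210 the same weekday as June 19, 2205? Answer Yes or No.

From Jun 19, 2205 to Apr 30, 2210 is 1776 days.
1776 mod 7 = 5, so they are different weekdays.
(Jun 19, 2205 is a Wednesday; Apr 30, 2210 is a Monday.)

No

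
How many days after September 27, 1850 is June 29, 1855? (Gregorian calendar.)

1736

Sep 27, 1850 → Sep 27, 1851: 365 days.
Sep 27, 1851 → Sep 27, 1852: 366 days (Feb 29, 1852 is in that span).
Sep 27, 1852 → Sep 27, 1853: 365 days.
Sep 27, 1853 → Sep 27, 1854: 365 days.
Sep 27, 1854 → Oct 27, 1854: 30 days (September has 30).
Oct 27, 1854 → Nov 27, 1854: 31 days (October has 31).
Nov 27, 1854 → Dec 27, 1854: 30 days (November has 30).
Dec 27, 1854 → Jan 27, 1855: 31 days (December has 31).
Jan 27, 1855 → Feb 27, 1855: 31 days (January has 31).
Feb 27, 1855 → Mar 27, 1855: 28 days (February has 28).
Mar 27, 1855 → Apr 27, 1855: 31 days (March has 31).
Apr 27, 1855 → May 27, 1855: 30 days (April has 30).
May 27, 1855 → Jun 27, 1855: 31 days (May has 31).
Jun 27, 1855 → Jun 29, 1855: 2 days.
Total: 1736 days.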